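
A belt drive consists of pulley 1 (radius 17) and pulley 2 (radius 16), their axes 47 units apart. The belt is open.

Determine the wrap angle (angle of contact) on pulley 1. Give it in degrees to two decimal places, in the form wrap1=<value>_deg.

wrap1=182.44_deg

open belt: β = asin((r2−r1)/C) = asin(-1/47) = -1.2192°
wrap1 = π − 2β = 182.4383°
wrap2 = π + 2β = 177.5617°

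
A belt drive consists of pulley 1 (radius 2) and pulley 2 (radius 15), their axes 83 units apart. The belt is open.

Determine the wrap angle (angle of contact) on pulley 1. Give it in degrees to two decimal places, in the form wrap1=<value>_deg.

wrap1=161.98_deg

open belt: β = asin((r2−r1)/C) = asin(13/83) = 9.0111°
wrap1 = π − 2β = 161.9777°
wrap2 = π + 2β = 198.0223°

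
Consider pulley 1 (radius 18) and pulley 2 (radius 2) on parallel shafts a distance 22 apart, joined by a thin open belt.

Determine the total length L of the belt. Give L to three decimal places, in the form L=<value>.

L=119.090

open belt: β = asin((r2−r1)/C) = asin(-16/22) = -46.6582°
wrap1 = π − 2β = 273.3165°
wrap2 = π + 2β = 86.6835°
tangent length = C·cosβ = 15.0997
L = r1·wrap1 + r2·wrap2 + 2·C·cosβ = 18·4.7703 + 2·1.5129 + 2·15.0997 = 119.0901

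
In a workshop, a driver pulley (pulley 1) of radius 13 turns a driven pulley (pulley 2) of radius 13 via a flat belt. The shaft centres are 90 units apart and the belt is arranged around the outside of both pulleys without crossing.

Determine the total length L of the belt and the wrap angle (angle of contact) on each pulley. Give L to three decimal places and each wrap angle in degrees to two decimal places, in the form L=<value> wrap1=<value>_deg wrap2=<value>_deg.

L=261.681 wrap1=180.00_deg wrap2=180.00_deg

open belt: β = asin((r2−r1)/C) = asin(0/90) = 0.0000°
wrap1 = π − 2β = 180.0000°
wrap2 = π + 2β = 180.0000°
tangent length = C·cosβ = 90.0000
L = r1·wrap1 + r2·wrap2 + 2·C·cosβ = 13·3.1416 + 13·3.1416 + 2·90.0000 = 261.6814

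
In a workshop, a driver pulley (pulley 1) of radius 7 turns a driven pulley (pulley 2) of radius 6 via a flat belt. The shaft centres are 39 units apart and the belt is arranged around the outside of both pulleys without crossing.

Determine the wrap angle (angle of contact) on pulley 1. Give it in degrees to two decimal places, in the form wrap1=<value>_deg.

wrap1=182.94_deg

open belt: β = asin((r2−r1)/C) = asin(-1/39) = -1.4693°
wrap1 = π − 2β = 182.9386°
wrap2 = π + 2β = 177.0614°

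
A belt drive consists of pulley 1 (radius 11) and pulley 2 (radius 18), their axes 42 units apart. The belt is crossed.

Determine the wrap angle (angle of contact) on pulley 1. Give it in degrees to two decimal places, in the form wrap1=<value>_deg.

wrap1=267.34_deg

crossed belt: β = asin((r1+r2)/C) = asin(29/42) = 43.6678°
wrap1 = wrap2 = π + 2β = 267.3356°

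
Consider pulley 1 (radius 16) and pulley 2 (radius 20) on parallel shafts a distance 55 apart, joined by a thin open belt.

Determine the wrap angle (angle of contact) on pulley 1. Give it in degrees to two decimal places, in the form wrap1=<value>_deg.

wrap1=171.66_deg

open belt: β = asin((r2−r1)/C) = asin(4/55) = 4.1706°
wrap1 = π − 2β = 171.6587°
wrap2 = π + 2β = 188.3413°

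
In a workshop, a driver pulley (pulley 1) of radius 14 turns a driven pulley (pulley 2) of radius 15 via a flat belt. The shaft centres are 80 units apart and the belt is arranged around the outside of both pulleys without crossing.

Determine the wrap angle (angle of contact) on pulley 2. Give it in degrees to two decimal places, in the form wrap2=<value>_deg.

open belt: β = asin((r2−r1)/C) = asin(1/80) = 0.7162°
wrap1 = π − 2β = 178.5676°
wrap2 = π + 2β = 181.4324°

wrap2=181.43_deg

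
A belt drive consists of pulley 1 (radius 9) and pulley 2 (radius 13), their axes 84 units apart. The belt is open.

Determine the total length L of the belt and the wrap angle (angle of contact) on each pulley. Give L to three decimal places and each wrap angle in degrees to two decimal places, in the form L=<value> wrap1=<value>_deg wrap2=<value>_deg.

open belt: β = asin((r2−r1)/C) = asin(4/84) = 2.7294°
wrap1 = π − 2β = 174.5412°
wrap2 = π + 2β = 185.4588°
tangent length = C·cosβ = 83.9047
L = r1·wrap1 + r2·wrap2 + 2·C·cosβ = 9·3.0463 + 13·3.2369 + 2·83.9047 = 237.3056

L=237.306 wrap1=174.54_deg wrap2=185.46_deg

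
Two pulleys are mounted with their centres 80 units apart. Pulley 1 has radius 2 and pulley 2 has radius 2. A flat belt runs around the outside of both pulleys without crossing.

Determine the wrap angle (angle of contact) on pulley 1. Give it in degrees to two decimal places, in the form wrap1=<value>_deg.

open belt: β = asin((r2−r1)/C) = asin(0/80) = 0.0000°
wrap1 = π − 2β = 180.0000°
wrap2 = π + 2β = 180.0000°

wrap1=180.00_deg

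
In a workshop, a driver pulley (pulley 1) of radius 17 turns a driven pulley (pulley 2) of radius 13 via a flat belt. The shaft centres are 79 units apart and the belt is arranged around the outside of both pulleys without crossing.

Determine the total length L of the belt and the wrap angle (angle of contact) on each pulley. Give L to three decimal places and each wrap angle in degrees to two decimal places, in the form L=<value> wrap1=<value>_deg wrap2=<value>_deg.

open belt: β = asin((r2−r1)/C) = asin(-4/79) = -2.9023°
wrap1 = π − 2β = 185.8046°
wrap2 = π + 2β = 174.1954°
tangent length = C·cosβ = 78.8987
L = r1·wrap1 + r2·wrap2 + 2·C·cosβ = 17·3.2429 + 13·3.0403 + 2·78.8987 = 252.4504

L=252.450 wrap1=185.80_deg wrap2=174.20_deg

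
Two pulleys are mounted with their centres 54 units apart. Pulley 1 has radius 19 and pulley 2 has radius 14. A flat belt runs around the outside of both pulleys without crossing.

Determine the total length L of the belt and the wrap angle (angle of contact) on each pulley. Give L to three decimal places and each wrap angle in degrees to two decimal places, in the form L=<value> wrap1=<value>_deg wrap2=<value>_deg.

L=212.136 wrap1=190.63_deg wrap2=169.37_deg

open belt: β = asin((r2−r1)/C) = asin(-5/54) = -5.3128°
wrap1 = π − 2β = 190.6255°
wrap2 = π + 2β = 169.3745°
tangent length = C·cosβ = 53.7680
L = r1·wrap1 + r2·wrap2 + 2·C·cosβ = 19·3.3270 + 14·2.9561 + 2·53.7680 = 212.1359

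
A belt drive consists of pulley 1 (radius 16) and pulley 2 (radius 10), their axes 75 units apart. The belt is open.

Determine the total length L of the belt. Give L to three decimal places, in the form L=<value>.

L=232.162

open belt: β = asin((r2−r1)/C) = asin(-6/75) = -4.5886°
wrap1 = π − 2β = 189.1771°
wrap2 = π + 2β = 170.8229°
tangent length = C·cosβ = 74.7596
L = r1·wrap1 + r2·wrap2 + 2·C·cosβ = 16·3.3018 + 10·2.9814 + 2·74.7596 = 232.1617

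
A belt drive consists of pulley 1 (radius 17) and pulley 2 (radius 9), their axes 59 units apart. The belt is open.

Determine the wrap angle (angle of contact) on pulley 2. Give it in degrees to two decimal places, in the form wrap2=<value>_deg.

wrap2=164.41_deg

open belt: β = asin((r2−r1)/C) = asin(-8/59) = -7.7929°
wrap1 = π − 2β = 195.5858°
wrap2 = π + 2β = 164.4142°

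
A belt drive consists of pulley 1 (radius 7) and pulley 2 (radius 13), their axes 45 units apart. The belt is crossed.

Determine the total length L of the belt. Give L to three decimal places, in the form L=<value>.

L=161.877

crossed belt: β = asin((r1+r2)/C) = asin(20/45) = 26.3878°
wrap1 = wrap2 = π + 2β = 232.7756°
tangent length = C·cosβ = 40.3113
L = (r1+r2)·wrap + 2·C·cosβ = 20·4.0627 + 2·40.3113 = 161.8766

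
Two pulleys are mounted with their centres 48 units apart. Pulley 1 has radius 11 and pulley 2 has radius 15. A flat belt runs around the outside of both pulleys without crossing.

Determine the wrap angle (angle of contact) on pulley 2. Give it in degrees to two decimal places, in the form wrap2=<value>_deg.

wrap2=189.56_deg

open belt: β = asin((r2−r1)/C) = asin(4/48) = 4.7802°
wrap1 = π − 2β = 170.4396°
wrap2 = π + 2β = 189.5604°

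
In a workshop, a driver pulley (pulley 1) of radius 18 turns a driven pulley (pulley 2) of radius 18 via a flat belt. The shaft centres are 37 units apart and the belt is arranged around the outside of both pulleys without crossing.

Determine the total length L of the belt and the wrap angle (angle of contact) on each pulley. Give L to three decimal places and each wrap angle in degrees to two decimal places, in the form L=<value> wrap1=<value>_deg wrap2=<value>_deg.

L=187.097 wrap1=180.00_deg wrap2=180.00_deg

open belt: β = asin((r2−r1)/C) = asin(0/37) = 0.0000°
wrap1 = π − 2β = 180.0000°
wrap2 = π + 2β = 180.0000°
tangent length = C·cosβ = 37.0000
L = r1·wrap1 + r2·wrap2 + 2·C·cosβ = 18·3.1416 + 18·3.1416 + 2·37.0000 = 187.0973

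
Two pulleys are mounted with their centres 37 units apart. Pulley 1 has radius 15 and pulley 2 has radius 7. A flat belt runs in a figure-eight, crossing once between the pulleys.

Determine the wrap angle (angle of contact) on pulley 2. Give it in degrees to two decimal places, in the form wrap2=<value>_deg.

wrap2=252.97_deg

crossed belt: β = asin((r1+r2)/C) = asin(22/37) = 36.4837°
wrap1 = wrap2 = π + 2β = 252.9675°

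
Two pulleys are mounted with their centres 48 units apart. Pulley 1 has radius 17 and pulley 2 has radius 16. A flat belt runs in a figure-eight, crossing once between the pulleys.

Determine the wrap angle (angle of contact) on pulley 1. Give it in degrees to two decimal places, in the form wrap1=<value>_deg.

crossed belt: β = asin((r1+r2)/C) = asin(33/48) = 43.4325°
wrap1 = wrap2 = π + 2β = 266.8651°

wrap1=266.87_deg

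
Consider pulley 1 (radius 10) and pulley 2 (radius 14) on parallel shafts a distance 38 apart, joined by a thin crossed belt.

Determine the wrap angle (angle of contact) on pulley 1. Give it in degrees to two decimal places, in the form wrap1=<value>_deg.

wrap1=258.33_deg

crossed belt: β = asin((r1+r2)/C) = asin(24/38) = 39.1667°
wrap1 = wrap2 = π + 2β = 258.3334°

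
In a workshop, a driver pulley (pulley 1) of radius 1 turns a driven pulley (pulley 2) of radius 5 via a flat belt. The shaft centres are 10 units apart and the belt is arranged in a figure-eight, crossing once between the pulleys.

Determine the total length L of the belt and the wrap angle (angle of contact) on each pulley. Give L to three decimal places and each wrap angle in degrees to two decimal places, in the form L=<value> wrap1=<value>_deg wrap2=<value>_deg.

crossed belt: β = asin((r1+r2)/C) = asin(6/10) = 36.8699°
wrap1 = wrap2 = π + 2β = 253.7398°
tangent length = C·cosβ = 8.0000
L = (r1+r2)·wrap + 2·C·cosβ = 6·4.4286 + 2·8.0000 = 42.5716

L=42.572 wrap1=253.74_deg wrap2=253.74_deg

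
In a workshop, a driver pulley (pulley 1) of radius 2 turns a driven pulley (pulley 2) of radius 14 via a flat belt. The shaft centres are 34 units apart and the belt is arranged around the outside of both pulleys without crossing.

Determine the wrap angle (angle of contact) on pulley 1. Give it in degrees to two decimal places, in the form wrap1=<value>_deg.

open belt: β = asin((r2−r1)/C) = asin(12/34) = 20.6673°
wrap1 = π − 2β = 138.6654°
wrap2 = π + 2β = 221.3346°

wrap1=138.67_deg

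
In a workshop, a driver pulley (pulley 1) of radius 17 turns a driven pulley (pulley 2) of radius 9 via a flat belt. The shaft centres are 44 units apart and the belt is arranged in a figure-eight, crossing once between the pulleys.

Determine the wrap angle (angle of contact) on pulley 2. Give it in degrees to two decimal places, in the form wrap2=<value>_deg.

crossed belt: β = asin((r1+r2)/C) = asin(26/44) = 36.2215°
wrap1 = wrap2 = π + 2β = 252.4431°

wrap2=252.44_deg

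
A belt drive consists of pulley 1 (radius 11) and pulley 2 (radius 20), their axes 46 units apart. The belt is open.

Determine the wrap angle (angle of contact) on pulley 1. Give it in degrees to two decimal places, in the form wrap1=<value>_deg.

open belt: β = asin((r2−r1)/C) = asin(9/46) = 11.2828°
wrap1 = π − 2β = 157.4344°
wrap2 = π + 2β = 202.5656°

wrap1=157.43_deg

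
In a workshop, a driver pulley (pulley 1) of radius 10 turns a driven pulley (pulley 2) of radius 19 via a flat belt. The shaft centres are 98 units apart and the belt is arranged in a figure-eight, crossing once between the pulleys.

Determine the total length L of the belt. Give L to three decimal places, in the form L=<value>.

crossed belt: β = asin((r1+r2)/C) = asin(29/98) = 17.2126°
wrap1 = wrap2 = π + 2β = 214.4252°
tangent length = C·cosβ = 93.6109
L = (r1+r2)·wrap + 2·C·cosβ = 29·3.7424 + 2·93.6109 = 295.7522

L=295.752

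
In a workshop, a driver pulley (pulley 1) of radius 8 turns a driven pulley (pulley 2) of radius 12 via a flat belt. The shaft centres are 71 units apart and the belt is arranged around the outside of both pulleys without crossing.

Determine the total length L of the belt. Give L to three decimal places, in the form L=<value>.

open belt: β = asin((r2−r1)/C) = asin(4/71) = 3.2296°
wrap1 = π − 2β = 173.5407°
wrap2 = π + 2β = 186.4593°
tangent length = C·cosβ = 70.8872
L = r1·wrap1 + r2·wrap2 + 2·C·cosβ = 8·3.0289 + 12·3.2543 + 2·70.8872 = 205.0573

L=205.057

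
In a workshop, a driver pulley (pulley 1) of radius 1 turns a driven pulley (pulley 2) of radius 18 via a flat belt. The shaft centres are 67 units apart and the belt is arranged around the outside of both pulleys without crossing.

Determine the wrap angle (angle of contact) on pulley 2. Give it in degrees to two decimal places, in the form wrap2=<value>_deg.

open belt: β = asin((r2−r1)/C) = asin(17/67) = 14.6984°
wrap1 = π − 2β = 150.6032°
wrap2 = π + 2β = 209.3968°

wrap2=209.40_deg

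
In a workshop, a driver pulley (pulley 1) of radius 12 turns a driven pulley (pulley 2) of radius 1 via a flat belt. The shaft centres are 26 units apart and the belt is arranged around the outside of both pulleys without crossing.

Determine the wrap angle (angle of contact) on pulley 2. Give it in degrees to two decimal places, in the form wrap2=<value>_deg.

wrap2=129.94_deg

open belt: β = asin((r2−r1)/C) = asin(-11/26) = -25.0290°
wrap1 = π − 2β = 230.0580°
wrap2 = π + 2β = 129.9420°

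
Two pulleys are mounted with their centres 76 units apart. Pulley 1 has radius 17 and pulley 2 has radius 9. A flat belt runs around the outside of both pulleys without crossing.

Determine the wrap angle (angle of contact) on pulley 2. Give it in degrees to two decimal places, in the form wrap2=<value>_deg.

open belt: β = asin((r2−r1)/C) = asin(-8/76) = -6.0423°
wrap1 = π − 2β = 192.0847°
wrap2 = π + 2β = 167.9153°

wrap2=167.92_deg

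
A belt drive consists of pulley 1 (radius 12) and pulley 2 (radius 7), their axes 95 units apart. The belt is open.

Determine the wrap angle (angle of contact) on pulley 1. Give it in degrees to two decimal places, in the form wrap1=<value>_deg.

wrap1=186.03_deg

open belt: β = asin((r2−r1)/C) = asin(-5/95) = -3.0170°
wrap1 = π − 2β = 186.0339°
wrap2 = π + 2β = 173.9661°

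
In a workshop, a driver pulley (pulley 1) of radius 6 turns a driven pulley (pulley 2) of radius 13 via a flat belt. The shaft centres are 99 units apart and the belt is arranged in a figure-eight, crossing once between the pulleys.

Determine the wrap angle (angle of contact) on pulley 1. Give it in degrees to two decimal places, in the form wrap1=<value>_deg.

wrap1=202.13_deg

crossed belt: β = asin((r1+r2)/C) = asin(19/99) = 11.0648°
wrap1 = wrap2 = π + 2β = 202.1296°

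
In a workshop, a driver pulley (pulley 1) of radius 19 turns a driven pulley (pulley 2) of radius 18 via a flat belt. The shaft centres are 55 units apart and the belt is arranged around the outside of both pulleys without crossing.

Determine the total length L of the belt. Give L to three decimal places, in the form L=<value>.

open belt: β = asin((r2−r1)/C) = asin(-1/55) = -1.0418°
wrap1 = π − 2β = 182.0836°
wrap2 = π + 2β = 177.9164°
tangent length = C·cosβ = 54.9909
L = r1·wrap1 + r2·wrap2 + 2·C·cosβ = 19·3.1780 + 18·3.1052 + 2·54.9909 = 226.2571

L=226.257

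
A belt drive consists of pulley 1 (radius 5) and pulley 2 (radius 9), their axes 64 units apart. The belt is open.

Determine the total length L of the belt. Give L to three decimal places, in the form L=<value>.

L=172.232

open belt: β = asin((r2−r1)/C) = asin(4/64) = 3.5833°
wrap1 = π − 2β = 172.8334°
wrap2 = π + 2β = 187.1666°
tangent length = C·cosβ = 63.8749
L = r1·wrap1 + r2·wrap2 + 2·C·cosβ = 5·3.0165 + 9·3.2667 + 2·63.8749 = 172.2324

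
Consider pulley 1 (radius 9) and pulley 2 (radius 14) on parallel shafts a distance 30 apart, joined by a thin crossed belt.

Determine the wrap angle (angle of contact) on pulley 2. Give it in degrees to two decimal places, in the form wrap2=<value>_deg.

wrap2=280.11_deg

crossed belt: β = asin((r1+r2)/C) = asin(23/30) = 50.0555°
wrap1 = wrap2 = π + 2β = 280.1110°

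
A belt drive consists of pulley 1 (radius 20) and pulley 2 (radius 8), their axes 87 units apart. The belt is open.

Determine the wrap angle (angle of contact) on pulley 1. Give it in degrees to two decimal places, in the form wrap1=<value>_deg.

open belt: β = asin((r2−r1)/C) = asin(-12/87) = -7.9281°
wrap1 = π − 2β = 195.8563°
wrap2 = π + 2β = 164.1437°

wrap1=195.86_deg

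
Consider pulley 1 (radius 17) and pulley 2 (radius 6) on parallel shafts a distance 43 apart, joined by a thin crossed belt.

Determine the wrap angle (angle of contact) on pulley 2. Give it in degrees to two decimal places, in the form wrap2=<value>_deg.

wrap2=244.67_deg

crossed belt: β = asin((r1+r2)/C) = asin(23/43) = 32.3360°
wrap1 = wrap2 = π + 2β = 244.6721°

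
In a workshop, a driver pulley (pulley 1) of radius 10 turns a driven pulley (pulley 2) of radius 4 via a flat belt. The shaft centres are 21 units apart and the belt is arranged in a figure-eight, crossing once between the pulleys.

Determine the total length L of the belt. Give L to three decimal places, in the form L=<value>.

L=95.720

crossed belt: β = asin((r1+r2)/C) = asin(14/21) = 41.8103°
wrap1 = wrap2 = π + 2β = 263.6206°
tangent length = C·cosβ = 15.6525
L = (r1+r2)·wrap + 2·C·cosβ = 14·4.6010 + 2·15.6525 = 95.7196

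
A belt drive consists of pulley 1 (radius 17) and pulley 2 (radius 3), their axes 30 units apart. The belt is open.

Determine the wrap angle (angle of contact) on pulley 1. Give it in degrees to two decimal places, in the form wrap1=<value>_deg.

open belt: β = asin((r2−r1)/C) = asin(-14/30) = -27.8181°
wrap1 = π − 2β = 235.6363°
wrap2 = π + 2β = 124.3637°

wrap1=235.64_deg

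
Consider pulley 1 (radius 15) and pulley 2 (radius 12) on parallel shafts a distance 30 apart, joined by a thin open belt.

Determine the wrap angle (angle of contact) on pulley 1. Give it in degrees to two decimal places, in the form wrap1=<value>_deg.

open belt: β = asin((r2−r1)/C) = asin(-3/30) = -5.7392°
wrap1 = π − 2β = 191.4783°
wrap2 = π + 2β = 168.5217°

wrap1=191.48_deg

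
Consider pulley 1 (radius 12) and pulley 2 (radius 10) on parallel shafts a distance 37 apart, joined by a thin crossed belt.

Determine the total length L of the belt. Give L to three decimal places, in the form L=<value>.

L=156.630

crossed belt: β = asin((r1+r2)/C) = asin(22/37) = 36.4837°
wrap1 = wrap2 = π + 2β = 252.9675°
tangent length = C·cosβ = 29.7489
L = (r1+r2)·wrap + 2·C·cosβ = 22·4.4151 + 2·29.7489 = 156.6304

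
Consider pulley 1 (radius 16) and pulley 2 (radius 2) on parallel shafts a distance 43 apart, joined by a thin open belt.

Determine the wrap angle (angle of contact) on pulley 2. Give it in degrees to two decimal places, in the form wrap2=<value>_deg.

open belt: β = asin((r2−r1)/C) = asin(-14/43) = -19.0008°
wrap1 = π − 2β = 218.0016°
wrap2 = π + 2β = 141.9984°

wrap2=142.00_deg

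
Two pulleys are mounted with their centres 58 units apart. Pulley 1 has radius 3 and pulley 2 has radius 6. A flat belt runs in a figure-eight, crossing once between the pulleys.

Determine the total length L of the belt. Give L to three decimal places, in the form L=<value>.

L=145.674

crossed belt: β = asin((r1+r2)/C) = asin(9/58) = 8.9268°
wrap1 = wrap2 = π + 2β = 197.8536°
tangent length = C·cosβ = 57.2975
L = (r1+r2)·wrap + 2·C·cosβ = 9·3.4532 + 2·57.2975 = 145.6737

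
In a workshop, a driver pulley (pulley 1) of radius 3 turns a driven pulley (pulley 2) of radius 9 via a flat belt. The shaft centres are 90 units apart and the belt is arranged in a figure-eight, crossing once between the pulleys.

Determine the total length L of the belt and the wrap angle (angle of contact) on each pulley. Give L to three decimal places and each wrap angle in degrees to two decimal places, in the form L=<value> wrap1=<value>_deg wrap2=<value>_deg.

L=219.301 wrap1=195.32_deg wrap2=195.32_deg

crossed belt: β = asin((r1+r2)/C) = asin(12/90) = 7.6623°
wrap1 = wrap2 = π + 2β = 195.3245°
tangent length = C·cosβ = 89.1964
L = (r1+r2)·wrap + 2·C·cosβ = 12·3.4091 + 2·89.1964 = 219.3015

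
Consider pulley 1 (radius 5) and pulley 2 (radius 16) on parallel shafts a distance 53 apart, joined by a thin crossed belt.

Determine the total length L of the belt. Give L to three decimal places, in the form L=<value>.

L=180.409

crossed belt: β = asin((r1+r2)/C) = asin(21/53) = 23.3425°
wrap1 = wrap2 = π + 2β = 226.6850°
tangent length = C·cosβ = 48.6621
L = (r1+r2)·wrap + 2·C·cosβ = 21·3.9564 + 2·48.6621 = 180.4086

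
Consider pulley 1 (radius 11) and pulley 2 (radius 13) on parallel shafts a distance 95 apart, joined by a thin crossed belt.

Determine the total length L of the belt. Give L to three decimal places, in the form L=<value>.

L=271.494

crossed belt: β = asin((r1+r2)/C) = asin(24/95) = 14.6333°
wrap1 = wrap2 = π + 2β = 209.2666°
tangent length = C·cosβ = 91.9184
L = (r1+r2)·wrap + 2·C·cosβ = 24·3.6524 + 2·91.9184 = 271.4943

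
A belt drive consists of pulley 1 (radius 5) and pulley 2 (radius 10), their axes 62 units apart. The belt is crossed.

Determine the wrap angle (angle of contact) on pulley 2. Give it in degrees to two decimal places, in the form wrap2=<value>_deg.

wrap2=208.00_deg

crossed belt: β = asin((r1+r2)/C) = asin(15/62) = 14.0008°
wrap1 = wrap2 = π + 2β = 208.0016°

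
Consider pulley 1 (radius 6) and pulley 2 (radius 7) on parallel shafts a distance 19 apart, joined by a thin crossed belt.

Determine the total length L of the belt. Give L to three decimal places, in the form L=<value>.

L=88.145

crossed belt: β = asin((r1+r2)/C) = asin(13/19) = 43.1736°
wrap1 = wrap2 = π + 2β = 266.3471°
tangent length = C·cosβ = 13.8564
L = (r1+r2)·wrap + 2·C·cosβ = 13·4.6486 + 2·13.8564 = 88.1451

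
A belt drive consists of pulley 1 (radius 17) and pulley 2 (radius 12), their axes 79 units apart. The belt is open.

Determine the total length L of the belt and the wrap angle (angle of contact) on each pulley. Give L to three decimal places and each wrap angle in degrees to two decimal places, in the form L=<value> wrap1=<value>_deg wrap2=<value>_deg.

L=249.423 wrap1=187.26_deg wrap2=172.74_deg

open belt: β = asin((r2−r1)/C) = asin(-5/79) = -3.6287°
wrap1 = π − 2β = 187.2575°
wrap2 = π + 2β = 172.7425°
tangent length = C·cosβ = 78.8416
L = r1·wrap1 + r2·wrap2 + 2·C·cosβ = 17·3.2683 + 12·3.0149 + 2·78.8416 = 249.4227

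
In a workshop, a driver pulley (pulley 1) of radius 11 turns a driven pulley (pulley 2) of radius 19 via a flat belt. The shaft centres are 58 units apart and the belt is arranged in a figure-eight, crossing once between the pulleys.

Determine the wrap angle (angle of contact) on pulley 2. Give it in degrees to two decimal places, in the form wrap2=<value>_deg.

crossed belt: β = asin((r1+r2)/C) = asin(30/58) = 31.1474°
wrap1 = wrap2 = π + 2β = 242.2948°

wrap2=242.29_deg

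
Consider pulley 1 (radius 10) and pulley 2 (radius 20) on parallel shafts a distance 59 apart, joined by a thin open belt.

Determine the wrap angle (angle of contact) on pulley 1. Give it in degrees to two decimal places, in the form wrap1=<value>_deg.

open belt: β = asin((r2−r1)/C) = asin(10/59) = 9.7583°
wrap1 = π − 2β = 160.4835°
wrap2 = π + 2β = 199.5165°

wrap1=160.48_deg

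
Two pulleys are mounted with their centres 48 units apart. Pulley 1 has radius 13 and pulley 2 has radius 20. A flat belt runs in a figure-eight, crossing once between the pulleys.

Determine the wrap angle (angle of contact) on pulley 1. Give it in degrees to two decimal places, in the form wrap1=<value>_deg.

crossed belt: β = asin((r1+r2)/C) = asin(33/48) = 43.4325°
wrap1 = wrap2 = π + 2β = 266.8651°

wrap1=266.87_deg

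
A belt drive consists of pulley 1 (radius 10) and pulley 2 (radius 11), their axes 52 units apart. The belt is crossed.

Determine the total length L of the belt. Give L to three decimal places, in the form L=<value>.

L=178.576

crossed belt: β = asin((r1+r2)/C) = asin(21/52) = 23.8188°
wrap1 = wrap2 = π + 2β = 227.6377°
tangent length = C·cosβ = 47.5710
L = (r1+r2)·wrap + 2·C·cosβ = 21·3.9730 + 2·47.5710 = 178.5756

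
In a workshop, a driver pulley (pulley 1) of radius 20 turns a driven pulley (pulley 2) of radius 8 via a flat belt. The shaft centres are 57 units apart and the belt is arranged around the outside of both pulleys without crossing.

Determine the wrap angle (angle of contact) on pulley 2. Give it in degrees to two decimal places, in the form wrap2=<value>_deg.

open belt: β = asin((r2−r1)/C) = asin(-12/57) = -12.1532°
wrap1 = π − 2β = 204.3064°
wrap2 = π + 2β = 155.6936°

wrap2=155.69_deg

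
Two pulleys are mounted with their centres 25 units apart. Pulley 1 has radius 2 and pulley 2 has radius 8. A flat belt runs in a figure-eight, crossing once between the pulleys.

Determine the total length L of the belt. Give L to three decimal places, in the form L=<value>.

L=85.472

crossed belt: β = asin((r1+r2)/C) = asin(10/25) = 23.5782°
wrap1 = wrap2 = π + 2β = 227.1564°
tangent length = C·cosβ = 22.9129
L = (r1+r2)·wrap + 2·C·cosβ = 10·3.9646 + 2·22.9129 = 85.4720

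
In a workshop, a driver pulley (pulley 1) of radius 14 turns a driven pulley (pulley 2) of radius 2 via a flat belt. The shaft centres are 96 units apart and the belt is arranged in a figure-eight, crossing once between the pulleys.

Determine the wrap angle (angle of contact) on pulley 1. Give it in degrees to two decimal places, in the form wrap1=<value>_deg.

crossed belt: β = asin((r1+r2)/C) = asin(16/96) = 9.5941°
wrap1 = wrap2 = π + 2β = 199.1881°

wrap1=199.19_deg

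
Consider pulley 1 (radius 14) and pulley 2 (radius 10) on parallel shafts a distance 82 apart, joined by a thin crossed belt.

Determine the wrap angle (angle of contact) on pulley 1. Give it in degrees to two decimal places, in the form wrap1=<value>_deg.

crossed belt: β = asin((r1+r2)/C) = asin(24/82) = 17.0186°
wrap1 = wrap2 = π + 2β = 214.0373°

wrap1=214.04_deg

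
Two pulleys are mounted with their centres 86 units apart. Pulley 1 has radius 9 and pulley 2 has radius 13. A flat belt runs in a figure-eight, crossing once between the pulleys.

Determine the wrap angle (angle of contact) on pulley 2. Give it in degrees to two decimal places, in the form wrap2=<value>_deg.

crossed belt: β = asin((r1+r2)/C) = asin(22/86) = 14.8218°
wrap1 = wrap2 = π + 2β = 209.6436°

wrap2=209.64_deg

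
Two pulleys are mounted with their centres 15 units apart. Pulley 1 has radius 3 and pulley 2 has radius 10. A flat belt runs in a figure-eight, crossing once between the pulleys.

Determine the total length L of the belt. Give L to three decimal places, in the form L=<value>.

L=83.068

crossed belt: β = asin((r1+r2)/C) = asin(13/15) = 60.0736°
wrap1 = wrap2 = π + 2β = 300.1471°
tangent length = C·cosβ = 7.4833
L = (r1+r2)·wrap + 2·C·cosβ = 13·5.2386 + 2·7.4833 = 83.0679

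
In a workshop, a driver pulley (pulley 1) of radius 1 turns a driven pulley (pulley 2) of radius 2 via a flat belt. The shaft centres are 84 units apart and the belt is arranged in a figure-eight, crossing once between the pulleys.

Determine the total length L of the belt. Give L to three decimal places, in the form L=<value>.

crossed belt: β = asin((r1+r2)/C) = asin(3/84) = 2.0467°
wrap1 = wrap2 = π + 2β = 184.0934°
tangent length = C·cosβ = 83.9464
L = (r1+r2)·wrap + 2·C·cosβ = 3·3.2130 + 2·83.9464 = 177.5319

L=177.532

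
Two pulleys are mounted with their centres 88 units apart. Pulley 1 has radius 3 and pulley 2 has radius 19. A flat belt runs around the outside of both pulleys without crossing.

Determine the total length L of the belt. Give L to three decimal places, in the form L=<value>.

open belt: β = asin((r2−r1)/C) = asin(16/88) = 10.4757°
wrap1 = π − 2β = 159.0486°
wrap2 = π + 2β = 200.9514°
tangent length = C·cosβ = 86.5332
L = r1·wrap1 + r2·wrap2 + 2·C·cosβ = 3·2.7759 + 19·3.5073 + 2·86.5332 = 248.0322

L=248.032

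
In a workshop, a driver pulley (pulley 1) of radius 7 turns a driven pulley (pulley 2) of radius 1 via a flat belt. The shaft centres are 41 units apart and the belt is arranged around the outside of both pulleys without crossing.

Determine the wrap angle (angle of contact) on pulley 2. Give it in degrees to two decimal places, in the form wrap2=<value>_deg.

wrap2=163.17_deg

open belt: β = asin((r2−r1)/C) = asin(-6/41) = -8.4150°
wrap1 = π − 2β = 196.8299°
wrap2 = π + 2β = 163.1701°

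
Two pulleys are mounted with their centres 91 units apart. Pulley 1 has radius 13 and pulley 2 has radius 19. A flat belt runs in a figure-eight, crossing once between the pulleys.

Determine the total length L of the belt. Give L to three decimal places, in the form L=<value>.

crossed belt: β = asin((r1+r2)/C) = asin(32/91) = 20.5882°
wrap1 = wrap2 = π + 2β = 221.1763°
tangent length = C·cosβ = 85.1880
L = (r1+r2)·wrap + 2·C·cosβ = 32·3.8603 + 2·85.1880 = 293.9042

L=293.904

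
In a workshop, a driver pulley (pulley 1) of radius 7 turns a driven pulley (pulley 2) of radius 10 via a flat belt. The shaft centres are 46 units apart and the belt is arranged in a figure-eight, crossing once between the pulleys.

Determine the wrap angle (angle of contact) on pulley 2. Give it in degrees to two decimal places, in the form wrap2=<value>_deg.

crossed belt: β = asin((r1+r2)/C) = asin(17/46) = 21.6888°
wrap1 = wrap2 = π + 2β = 223.3776°

wrap2=223.38_deg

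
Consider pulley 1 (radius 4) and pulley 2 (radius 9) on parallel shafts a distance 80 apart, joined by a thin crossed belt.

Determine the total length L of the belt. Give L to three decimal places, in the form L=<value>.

crossed belt: β = asin((r1+r2)/C) = asin(13/80) = 9.3520°
wrap1 = wrap2 = π + 2β = 198.7041°
tangent length = C·cosβ = 78.9367
L = (r1+r2)·wrap + 2·C·cosβ = 13·3.4680 + 2·78.9367 = 202.9579

L=202.958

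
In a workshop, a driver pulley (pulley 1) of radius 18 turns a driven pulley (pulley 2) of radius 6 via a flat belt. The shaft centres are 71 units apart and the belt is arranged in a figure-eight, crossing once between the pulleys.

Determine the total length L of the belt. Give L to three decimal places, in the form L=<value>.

crossed belt: β = asin((r1+r2)/C) = asin(24/71) = 19.7568°
wrap1 = wrap2 = π + 2β = 219.5136°
tangent length = C·cosβ = 66.8207
L = (r1+r2)·wrap + 2·C·cosβ = 24·3.8312 + 2·66.8207 = 225.5909

L=225.591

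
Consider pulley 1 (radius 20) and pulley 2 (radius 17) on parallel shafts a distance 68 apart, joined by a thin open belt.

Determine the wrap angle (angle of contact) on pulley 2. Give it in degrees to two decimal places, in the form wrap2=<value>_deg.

wrap2=174.94_deg

open belt: β = asin((r2−r1)/C) = asin(-3/68) = -2.5286°
wrap1 = π − 2β = 185.0572°
wrap2 = π + 2β = 174.9428°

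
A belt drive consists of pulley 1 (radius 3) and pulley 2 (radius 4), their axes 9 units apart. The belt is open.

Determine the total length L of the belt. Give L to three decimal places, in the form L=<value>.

open belt: β = asin((r2−r1)/C) = asin(1/9) = 6.3794°
wrap1 = π − 2β = 167.2413°
wrap2 = π + 2β = 192.7587°
tangent length = C·cosβ = 8.9443
L = r1·wrap1 + r2·wrap2 + 2·C·cosβ = 3·2.9189 + 4·3.3643 + 2·8.9443 = 40.1024

L=40.102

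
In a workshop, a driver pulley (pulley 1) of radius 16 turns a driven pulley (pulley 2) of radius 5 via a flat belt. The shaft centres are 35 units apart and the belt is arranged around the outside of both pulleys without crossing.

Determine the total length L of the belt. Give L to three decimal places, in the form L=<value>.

L=139.460

open belt: β = asin((r2−r1)/C) = asin(-11/35) = -18.3177°
wrap1 = π − 2β = 216.6354°
wrap2 = π + 2β = 143.3646°
tangent length = C·cosβ = 33.2265
L = r1·wrap1 + r2·wrap2 + 2·C·cosβ = 16·3.7810 + 5·2.5022 + 2·33.2265 = 139.4599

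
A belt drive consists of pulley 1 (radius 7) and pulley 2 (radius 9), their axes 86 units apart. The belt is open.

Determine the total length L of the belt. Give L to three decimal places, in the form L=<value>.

L=222.312

open belt: β = asin((r2−r1)/C) = asin(2/86) = 1.3326°
wrap1 = π − 2β = 177.3348°
wrap2 = π + 2β = 182.6652°
tangent length = C·cosβ = 85.9767
L = r1·wrap1 + r2·wrap2 + 2·C·cosβ = 7·3.0951 + 9·3.1881 + 2·85.9767 = 222.3120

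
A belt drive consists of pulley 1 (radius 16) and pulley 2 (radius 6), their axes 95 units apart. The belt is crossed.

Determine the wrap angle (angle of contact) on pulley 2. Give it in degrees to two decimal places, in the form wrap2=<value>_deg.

wrap2=206.78_deg

crossed belt: β = asin((r1+r2)/C) = asin(22/95) = 13.3900°
wrap1 = wrap2 = π + 2β = 206.7801°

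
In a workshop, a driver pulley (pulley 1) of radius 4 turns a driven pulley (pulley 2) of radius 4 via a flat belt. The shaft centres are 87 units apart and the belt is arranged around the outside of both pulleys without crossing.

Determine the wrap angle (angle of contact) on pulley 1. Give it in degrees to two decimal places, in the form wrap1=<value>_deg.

wrap1=180.00_deg

open belt: β = asin((r2−r1)/C) = asin(0/87) = 0.0000°
wrap1 = π − 2β = 180.0000°
wrap2 = π + 2β = 180.0000°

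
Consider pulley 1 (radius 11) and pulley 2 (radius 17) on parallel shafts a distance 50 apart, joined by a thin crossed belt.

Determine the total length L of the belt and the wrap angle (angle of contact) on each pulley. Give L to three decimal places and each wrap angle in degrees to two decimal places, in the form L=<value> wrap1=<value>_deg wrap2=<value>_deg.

L=204.099 wrap1=248.11_deg wrap2=248.11_deg

crossed belt: β = asin((r1+r2)/C) = asin(28/50) = 34.0558°
wrap1 = wrap2 = π + 2β = 248.1116°
tangent length = C·cosβ = 41.4246
L = (r1+r2)·wrap + 2·C·cosβ = 28·4.3304 + 2·41.4246 = 204.0995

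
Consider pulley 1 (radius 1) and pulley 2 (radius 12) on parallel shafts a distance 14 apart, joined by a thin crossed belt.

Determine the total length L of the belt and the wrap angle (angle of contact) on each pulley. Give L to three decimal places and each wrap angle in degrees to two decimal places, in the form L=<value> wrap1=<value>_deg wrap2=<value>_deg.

crossed belt: β = asin((r1+r2)/C) = asin(13/14) = 68.2132°
wrap1 = wrap2 = π + 2β = 316.4264°
tangent length = C·cosβ = 5.1962
L = (r1+r2)·wrap + 2·C·cosβ = 13·5.5227 + 2·5.1962 = 82.1872

L=82.187 wrap1=316.43_deg wrap2=316.43_deg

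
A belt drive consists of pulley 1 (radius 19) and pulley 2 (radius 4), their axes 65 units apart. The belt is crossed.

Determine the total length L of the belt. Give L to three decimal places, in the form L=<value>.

crossed belt: β = asin((r1+r2)/C) = asin(23/65) = 20.7227°
wrap1 = wrap2 = π + 2β = 221.4455°
tangent length = C·cosβ = 60.7947
L = (r1+r2)·wrap + 2·C·cosβ = 23·3.8650 + 2·60.7947 = 210.4834

L=210.483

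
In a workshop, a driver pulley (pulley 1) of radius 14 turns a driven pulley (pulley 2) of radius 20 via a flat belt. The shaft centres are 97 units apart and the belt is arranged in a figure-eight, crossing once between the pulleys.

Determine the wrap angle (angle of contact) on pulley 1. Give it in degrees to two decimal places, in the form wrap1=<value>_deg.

wrap1=221.04_deg

crossed belt: β = asin((r1+r2)/C) = asin(34/97) = 20.5188°
wrap1 = wrap2 = π + 2β = 221.0377°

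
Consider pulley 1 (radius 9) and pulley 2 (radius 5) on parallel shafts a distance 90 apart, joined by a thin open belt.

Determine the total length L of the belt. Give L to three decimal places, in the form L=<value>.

L=224.160

open belt: β = asin((r2−r1)/C) = asin(-4/90) = -2.5473°
wrap1 = π − 2β = 185.0946°
wrap2 = π + 2β = 174.9054°
tangent length = C·cosβ = 89.9111
L = r1·wrap1 + r2·wrap2 + 2·C·cosβ = 9·3.2305 + 5·3.0527 + 2·89.9111 = 224.1601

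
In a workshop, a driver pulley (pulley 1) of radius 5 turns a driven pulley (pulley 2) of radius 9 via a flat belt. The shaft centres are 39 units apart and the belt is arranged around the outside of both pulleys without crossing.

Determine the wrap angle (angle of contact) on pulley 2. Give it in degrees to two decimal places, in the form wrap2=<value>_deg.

wrap2=191.77_deg

open belt: β = asin((r2−r1)/C) = asin(4/39) = 5.8868°
wrap1 = π − 2β = 168.2263°
wrap2 = π + 2β = 191.7737°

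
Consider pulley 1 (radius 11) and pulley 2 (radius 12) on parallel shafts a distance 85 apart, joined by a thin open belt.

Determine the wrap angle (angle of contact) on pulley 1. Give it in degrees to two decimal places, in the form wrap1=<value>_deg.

open belt: β = asin((r2−r1)/C) = asin(1/85) = 0.6741°
wrap1 = π − 2β = 178.6518°
wrap2 = π + 2β = 181.3482°

wrap1=178.65_deg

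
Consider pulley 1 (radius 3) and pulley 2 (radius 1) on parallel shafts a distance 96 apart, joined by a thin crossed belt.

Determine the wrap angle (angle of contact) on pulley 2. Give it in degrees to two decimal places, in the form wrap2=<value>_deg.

wrap2=184.78_deg

crossed belt: β = asin((r1+r2)/C) = asin(4/96) = 2.3880°
wrap1 = wrap2 = π + 2β = 184.7760°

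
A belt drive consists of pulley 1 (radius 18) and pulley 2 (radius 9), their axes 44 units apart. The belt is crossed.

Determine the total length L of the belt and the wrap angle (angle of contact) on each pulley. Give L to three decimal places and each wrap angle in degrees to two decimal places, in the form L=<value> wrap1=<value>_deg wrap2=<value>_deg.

crossed belt: β = asin((r1+r2)/C) = asin(27/44) = 37.8529°
wrap1 = wrap2 = π + 2β = 255.7058°
tangent length = C·cosβ = 34.7419
L = (r1+r2)·wrap + 2·C·cosβ = 27·4.4629 + 2·34.7419 = 189.9823

L=189.982 wrap1=255.71_deg wrap2=255.71_deg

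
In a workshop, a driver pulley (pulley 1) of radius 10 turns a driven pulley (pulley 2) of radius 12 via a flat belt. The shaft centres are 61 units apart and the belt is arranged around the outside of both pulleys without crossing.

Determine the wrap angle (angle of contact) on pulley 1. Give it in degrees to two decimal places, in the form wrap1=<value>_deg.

wrap1=176.24_deg

open belt: β = asin((r2−r1)/C) = asin(2/61) = 1.8789°
wrap1 = π − 2β = 176.2422°
wrap2 = π + 2β = 183.7578°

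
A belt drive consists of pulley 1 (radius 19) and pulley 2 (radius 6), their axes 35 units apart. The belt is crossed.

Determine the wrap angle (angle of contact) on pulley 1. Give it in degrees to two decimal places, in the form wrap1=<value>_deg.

wrap1=271.17_deg

crossed belt: β = asin((r1+r2)/C) = asin(25/35) = 45.5847°
wrap1 = wrap2 = π + 2β = 271.1694°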